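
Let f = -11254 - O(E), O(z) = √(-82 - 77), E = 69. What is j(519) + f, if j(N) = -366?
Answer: -11620 - I*√159 ≈ -11620.0 - 12.61*I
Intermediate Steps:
O(z) = I*√159 (O(z) = √(-159) = I*√159)
f = -11254 - I*√159 ≈ -11254.0 - 12.61*I
j(519) + f = -366 + (-11254 - I*√159) = -11620 - I*√159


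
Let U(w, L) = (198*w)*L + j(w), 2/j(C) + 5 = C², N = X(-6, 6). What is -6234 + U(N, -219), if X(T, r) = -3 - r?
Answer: 14592913/38 ≈ 3.8402e+5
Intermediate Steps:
N = -9 (N = -3 - 1*6 = -3 - 6 = -9)
j(C) = 2/(-5 + C²)
U(w, L) = 2/(-5 + w²) + 198*L*w (U(w, L) = (198*w)*L + 2/(-5 + w²) = 198*L*w + 2/(-5 + w²) = 2/(-5 + w²) + 198*L*w)
-6234 + U(N, -219) = -6234 + 2*(1 + 99*(-219)*(-9)*(-5 + (-9)²))/(-5 + (-9)²) = -6234 + 2*(1 + 99*(-219)*(-9)*(-5 + 81))/(-5 + 81) = -6234 + 2*(1 + 99*(-219)*(-9)*76)/76 = -6234 + 2*(1/76)*(1 + 14829804) = -6234 + 2*(1/76)*14829805 = -6234 + 14829805/38 = 14592913/38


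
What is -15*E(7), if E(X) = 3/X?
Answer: -45/7 ≈ -6.4286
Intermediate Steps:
-15*E(7) = -45/7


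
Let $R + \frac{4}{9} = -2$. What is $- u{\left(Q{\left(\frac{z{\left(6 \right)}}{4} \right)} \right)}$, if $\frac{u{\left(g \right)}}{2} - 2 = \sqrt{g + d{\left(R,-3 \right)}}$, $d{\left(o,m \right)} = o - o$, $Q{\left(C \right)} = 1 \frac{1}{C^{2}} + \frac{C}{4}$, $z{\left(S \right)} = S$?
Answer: $-4 - \frac{\sqrt{118}}{6} \approx -5.8105$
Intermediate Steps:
$R = - \frac{22}{9}$ ($R = - \frac{4}{9} - 2 = - \frac{22}{9} \approx -2.4444$)
$Q{\left(C \right)} = \frac{1}{C^{2}} + \frac{C}{4}$ ($Q{\left(C \right)} = 1 \frac{1}{C^{2}} + C \frac{1}{4} = \frac{1}{C^{2}} + \frac{C}{4}$)
$d{\left(o,m \right)} = 0$
$u{\left(g \right)} = 4 + 2 \sqrt{g}$ ($u{\left(g \right)} = 4 + 2 \sqrt{g + 0} = 4 + 2 \sqrt{g}$)
$- u{\left(Q{\left(\frac{z{\left(6 \right)}}{4} \right)} \right)} = - (4 + 2 \sqrt{\frac{1}{\frac{9}{4}} + \frac{6 \cdot \frac{1}{4}}{4}}) = - (4 + 2 \sqrt{\frac{1}{\frac{9}{4}} + \frac{1}{4} \cdot \frac{3}{2}}) = - (4 + 2 \sqrt{\frac{4}{9} + \frac{3}{8}}) = - (4 + 2 \sqrt{\frac{59}{72}}) = - (4 + 2 \frac{\sqrt{118}}{12}) = - (4 + \frac{\sqrt{118}}{6}) = -4 - \frac{\sqrt{118}}{6}$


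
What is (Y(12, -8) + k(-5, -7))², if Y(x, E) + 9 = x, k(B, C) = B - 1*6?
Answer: 64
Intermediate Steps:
k(B, C) = -6 + B (k(B, C) = B - 6 = -6 + B)
Y(x, E) = -9 + x
(Y(12, -8) + k(-5, -7))² = ((-9 + 12) + (-6 - 5))² = (3 - 11)² = (-8)² = 64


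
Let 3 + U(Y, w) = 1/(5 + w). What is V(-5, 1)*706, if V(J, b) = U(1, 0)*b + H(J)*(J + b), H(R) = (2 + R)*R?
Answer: -221684/5 ≈ -44337.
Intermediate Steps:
H(R) = R*(2 + R)
U(Y, w) = -3 + 1/(5 + w)
V(J, b) = -14*b/5 + J*(2 + J)*(J + b) (V(J, b) = ((-14 - 3*0)/(5 + 0))*b + (J*(2 + J))*(J + b) = ((-14 + 0)/5)*b + J*(2 + J)*(J + b) = ((1/5)*(-14))*b + J*(2 + J)*(J + b) = -14*b/5 + J*(2 + J)*(J + b))
V(-5, 1)*706 = (-14/5*1 + (-5)**2*(2 - 5) - 5*1*(2 - 5))*706 = (-14/5 + 25*(-3) - 5*1*(-3))*706 = (-14/5 - 75 + 15)*706 = -314/5*706 = -221684/5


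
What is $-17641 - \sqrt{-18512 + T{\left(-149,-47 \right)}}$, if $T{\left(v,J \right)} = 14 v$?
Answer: $-17641 - i \sqrt{20598} \approx -17641.0 - 143.52 i$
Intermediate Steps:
$-17641 - \sqrt{-18512 + T{\left(-149,-47 \right)}} = -17641 - \sqrt{-18512 + 14 \left(-149\right)} = -17641 - \sqrt{-18512 - 2086} = -17641 - \sqrt{-20598} = -17641 - i \sqrt{20598}$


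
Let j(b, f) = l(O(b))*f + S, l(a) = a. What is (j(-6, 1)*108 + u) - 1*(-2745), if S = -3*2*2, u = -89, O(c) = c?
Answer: 712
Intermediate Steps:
S = -12 (S = -6*2 = -12)
j(b, f) = -12 + b*f (j(b, f) = b*f - 12 = -12 + b*f)
(j(-6, 1)*108 + u) - 1*(-2745) = ((-12 - 6*1)*108 - 89) - 1*(-2745) = ((-12 - 6)*108 - 89) + 2745 = (-18*108 - 89) + 2745 = (-1944 - 89) + 2745 = -2033 + 2745 = 712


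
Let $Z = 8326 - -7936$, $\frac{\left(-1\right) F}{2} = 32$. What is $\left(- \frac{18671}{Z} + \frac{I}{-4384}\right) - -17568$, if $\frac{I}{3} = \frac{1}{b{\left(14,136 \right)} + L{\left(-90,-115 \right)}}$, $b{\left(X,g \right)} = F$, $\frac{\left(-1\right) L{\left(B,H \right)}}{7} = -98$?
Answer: $\frac{389492258600087}{22172001088} \approx 17567.0$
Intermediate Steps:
$F = -64$ ($F = \left(-2\right) 32 = -64$)
$L{\left(B,H \right)} = 686$ ($L{\left(B,H \right)} = \left(-7\right) \left(-98\right) = 686$)
$b{\left(X,g \right)} = -64$
$I = \frac{3}{622}$ ($I = \frac{3}{-64 + 686} = \frac{3}{622} \approx 0.0048231$)
$Z = 16262$ ($Z = 8326 + 7936 = 16262$)
$\left(- \frac{18671}{Z} + \frac{I}{-4384}\right) - -17568 = \left(- \frac{18671}{16262} + \frac{3}{622 \left(-4384\right)}\right) - -17568 = \left(\left(-18671\right) \frac{1}{16262} + \frac{3}{622} \left(- \frac{1}{4384}\right)\right) + 17568 = \left(- \frac{18671}{16262} - \frac{3}{2726848}\right) + 17568 = - \frac{25456513897}{22172001088} + 17568 = \frac{389492258600087}{22172001088}$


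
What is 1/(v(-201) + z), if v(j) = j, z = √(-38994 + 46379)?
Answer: -201/33016 - √7385/33016 ≈ -0.0086908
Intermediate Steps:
z = √7385 ≈ 85.936
1/(v(-201) + z) = 1/(-201 + √7385)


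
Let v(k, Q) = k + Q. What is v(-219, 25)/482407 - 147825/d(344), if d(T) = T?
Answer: -71311881511/165948008 ≈ -429.72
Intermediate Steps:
v(k, Q) = Q + k
v(-219, 25)/482407 - 147825/d(344) = (25 - 219)/482407 - 147825/344 = -194*1/482407 - 147825*1/344 = -194/482407 - 147825/344 = -71311881511/165948008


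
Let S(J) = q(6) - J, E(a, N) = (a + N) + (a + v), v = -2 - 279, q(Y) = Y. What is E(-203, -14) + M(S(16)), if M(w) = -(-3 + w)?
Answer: -688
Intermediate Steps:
v = -281
E(a, N) = -281 + N + 2*a (E(a, N) = (a + N) + (a - 281) = (N + a) + (-281 + a) = -281 + N + 2*a)
S(J) = 6 - J
M(w) = 3 - w
E(-203, -14) + M(S(16)) = (-281 - 14 + 2*(-203)) + (3 - (6 - 1*16)) = (-281 - 14 - 406) + (3 - (6 - 16)) = -701 + (3 - 1*(-10)) = -701 + (3 + 10) = -701 + 13 = -688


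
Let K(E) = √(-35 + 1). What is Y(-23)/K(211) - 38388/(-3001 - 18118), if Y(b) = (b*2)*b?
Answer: 5484/3017 - 529*I*√34/17 ≈ 1.8177 - 181.45*I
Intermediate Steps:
Y(b) = 2*b² (Y(b) = (2*b)*b = 2*b²)
K(E) = I*√34 (K(E) = √(-34) = I*√34)
Y(-23)/K(211) - 38388/(-3001 - 18118) = (2*(-23)²)/((I*√34)) - 38388/(-3001 - 18118) = (2*529)*(-I*√34/34) - 38388/(-21119) = 1058*(-I*√34/34) - 38388*(-1/21119) = -529*I*√34/17 + 5484/3017 = 5484/3017 - 529*I*√34/17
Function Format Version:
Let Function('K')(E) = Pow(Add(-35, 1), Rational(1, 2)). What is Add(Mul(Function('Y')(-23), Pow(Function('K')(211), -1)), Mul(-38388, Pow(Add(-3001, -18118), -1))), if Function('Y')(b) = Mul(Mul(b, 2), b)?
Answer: Add(Rational(5484, 3017), Mul(Rational(-529, 17), I, Pow(34, Rational(1, 2)))) ≈ Add(1.8177, Mul(-181.45, I))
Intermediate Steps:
Function('Y')(b) = Mul(2, Pow(b, 2)) (Function('Y')(b) = Mul(Mul(2, b), b) = Mul(2, Pow(b, 2)))
Function('K')(E) = Mul(I, Pow(34, Rational(1, 2))) (Function('K')(E) = Pow(-34, Rational(1, 2)) = Mul(I, Pow(34, Rational(1, 2))))
Add(Mul(Function('Y')(-23), Pow(Function('K')(211), -1)), Mul(-38388, Pow(Add(-3001, -18118), -1))) = Add(Mul(Mul(2, Pow(-23, 2)), Pow(Mul(I, Pow(34, Rational(1, 2))), -1)), Mul(-38388, Pow(Add(-3001, -18118), -1))) = Add(Mul(Mul(2, 529), Mul(Rational(-1, 34), I, Pow(34, Rational(1, 2)))), Mul(-38388, Pow(-21119, -1))) = Add(Mul(1058, Mul(Rational(-1, 34), I, Pow(34, Rational(1, 2)))), Mul(-38388, Rational(-1, 21119))) = Add(Mul(Rational(-529, 17), I, Pow(34, Rational(1, 2))), Rational(5484, 3017)) = Add(Rational(5484, 3017), Mul(Rational(-529, 17), I, Pow(34, Rational(1, 2))))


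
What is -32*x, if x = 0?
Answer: 0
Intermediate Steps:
-32*x = -32*0 = 0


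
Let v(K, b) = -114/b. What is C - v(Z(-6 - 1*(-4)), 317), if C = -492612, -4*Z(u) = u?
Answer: -156157890/317 ≈ -4.9261e+5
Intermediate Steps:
Z(u) = -u/4
C - v(Z(-6 - 1*(-4)), 317) = -492612 - (-114)/317 = -492612 - 1*(-114/317) = -492612 + 114/317 = -156157890/317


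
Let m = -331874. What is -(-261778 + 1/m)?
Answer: 86877311973/331874 ≈ 2.6178e+5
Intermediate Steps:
-(-261778 + 1/m) = -(-261778 + 1/(-331874)) = -(-261778 - 1/331874) = -1*(-86877311973/331874) = 86877311973/331874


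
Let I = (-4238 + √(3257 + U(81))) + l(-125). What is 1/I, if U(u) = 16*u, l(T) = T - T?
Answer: -4238/17956091 - √4553/17956091 ≈ -0.00023978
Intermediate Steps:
l(T) = 0
I = -4238 + √4553 (I = (-4238 + √(3257 + 16*81)) + 0 = (-4238 + √(3257 + 1296)) + 0 = (-4238 + √4553) + 0 = -4238 + √4553 ≈ -4170.5)
1/I = 1/(-4238 + √4553)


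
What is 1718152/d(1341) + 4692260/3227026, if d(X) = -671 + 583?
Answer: -31500615097/1613513 ≈ -19523.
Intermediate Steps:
d(X) = -88
1718152/d(1341) + 4692260/3227026 = 1718152/(-88) + 4692260/3227026 = 1718152*(-1/88) + 4692260*(1/3227026) = -214769/11 + 2346130/1613513 = -31500615097/1613513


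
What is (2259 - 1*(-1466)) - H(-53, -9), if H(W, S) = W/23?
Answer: 85728/23 ≈ 3727.3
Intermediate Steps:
H(W, S) = W/23 (H(W, S) = W*(1/23) = W/23)
(2259 - 1*(-1466)) - H(-53, -9) = (2259 - 1*(-1466)) - (-53)/23 = (2259 + 1466) - 1*(-53/23) = 3725 + 53/23 = 85728/23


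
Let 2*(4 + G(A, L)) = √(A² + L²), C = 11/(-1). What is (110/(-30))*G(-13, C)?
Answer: 44/3 - 11*√290/6 ≈ -16.554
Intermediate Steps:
C = -11 (C = 11*(-1) = -11)
G(A, L) = -4 + √(A² + L²)/2
(110/(-30))*G(-13, C) = (110/(-30))*(-4 + √((-13)² + (-11)²)/2) = (110*(-1/30))*(-4 + √(169 + 121)/2) = -11*(-4 + √290/2)/3 = 44/3 - 11*√290/6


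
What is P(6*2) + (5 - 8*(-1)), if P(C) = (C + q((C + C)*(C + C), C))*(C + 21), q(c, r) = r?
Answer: 805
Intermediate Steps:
P(C) = 2*C*(21 + C) (P(C) = (C + C)*(C + 21) = (2*C)*(21 + C) = 2*C*(21 + C))
P(6*2) + (5 - 8*(-1)) = 2*(6*2)*(21 + 6*2) + (5 - 8*(-1)) = 2*12*(21 + 12) + (5 + 8) = 2*12*33 + 13 = 792 + 13 = 805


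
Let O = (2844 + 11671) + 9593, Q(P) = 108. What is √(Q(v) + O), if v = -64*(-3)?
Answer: 2*√6054 ≈ 155.61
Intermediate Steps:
v = 192
O = 24108 (O = 14515 + 9593 = 24108)
√(Q(v) + O) = √(108 + 24108) = √24216 = 2*√6054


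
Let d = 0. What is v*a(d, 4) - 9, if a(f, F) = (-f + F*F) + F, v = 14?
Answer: 271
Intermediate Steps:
a(f, F) = F + F**2 - f (a(f, F) = (-f + F**2) + F = (F**2 - f) + F = F + F**2 - f)
v*a(d, 4) - 9 = 14*(4 + 4**2 - 1*0) - 9 = 14*(4 + 16 + 0) - 9 = 14*20 - 9 = 280 - 9 = 271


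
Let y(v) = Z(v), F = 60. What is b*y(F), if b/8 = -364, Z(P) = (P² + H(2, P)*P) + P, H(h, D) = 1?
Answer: -10832640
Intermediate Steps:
Z(P) = P² + 2*P (Z(P) = (P² + 1*P) + P = (P² + P) + P = (P + P²) + P = P² + 2*P)
b = -2912 (b = 8*(-364) = -2912)
y(v) = v*(2 + v)
b*y(F) = -174720*(2 + 60) = -174720*62 = -2912*3720 = -10832640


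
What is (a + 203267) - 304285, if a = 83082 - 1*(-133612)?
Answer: 115676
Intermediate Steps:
a = 216694 (a = 83082 + 133612 = 216694)
(a + 203267) - 304285 = (216694 + 203267) - 304285 = 419961 - 304285 = 115676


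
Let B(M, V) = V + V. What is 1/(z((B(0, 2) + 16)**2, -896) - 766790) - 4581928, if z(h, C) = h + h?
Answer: -3509711028721/765990 ≈ -4.5819e+6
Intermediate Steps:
B(M, V) = 2*V
z(h, C) = 2*h
1/(z((B(0, 2) + 16)**2, -896) - 766790) - 4581928 = 1/(2*(2*2 + 16)**2 - 766790) - 4581928 = 1/(2*(4 + 16)**2 - 766790) - 4581928 = 1/(2*20**2 - 766790) - 4581928 = 1/(2*400 - 766790) - 4581928 = 1/(800 - 766790) - 4581928 = 1/(-765990) - 4581928 = -1/765990 - 4581928 = -3509711028721/765990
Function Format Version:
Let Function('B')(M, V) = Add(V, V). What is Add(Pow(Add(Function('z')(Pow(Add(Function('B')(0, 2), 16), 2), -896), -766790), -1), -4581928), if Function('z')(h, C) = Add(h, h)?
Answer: Rational(-3509711028721, 765990) ≈ -4.5819e+6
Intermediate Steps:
Function('B')(M, V) = Mul(2, V)
Function('z')(h, C) = Mul(2, h)
Add(Pow(Add(Function('z')(Pow(Add(Function('B')(0, 2), 16), 2), -896), -766790), -1), -4581928) = Add(Pow(Add(Mul(2, Pow(Add(Mul(2, 2), 16), 2)), -766790), -1), -4581928) = Add(Pow(Add(Mul(2, Pow(Add(4, 16), 2)), -766790), -1), -4581928) = Add(Pow(Add(Mul(2, Pow(20, 2)), -766790), -1), -4581928) = Add(Pow(Add(Mul(2, 400), -766790), -1), -4581928) = Add(Pow(Add(800, -766790), -1), -4581928) = Add(Pow(-765990, -1), -4581928) = Add(Rational(-1, 765990), -4581928) = Rational(-3509711028721, 765990)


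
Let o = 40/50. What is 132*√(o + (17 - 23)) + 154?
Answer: 154 + 132*I*√130/5 ≈ 154.0 + 301.01*I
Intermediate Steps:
o = ⅘ (o = 40*(1/50) = ⅘ ≈ 0.80000)
132*√(o + (17 - 23)) + 154 = 132*√(⅘ + (17 - 23)) + 154 = 132*√(⅘ - 6) + 154 = 132*√(-26/5) + 154 = 132*(I*√130/5) + 154 = 132*I*√130/5 + 154 = 154 + 132*I*√130/5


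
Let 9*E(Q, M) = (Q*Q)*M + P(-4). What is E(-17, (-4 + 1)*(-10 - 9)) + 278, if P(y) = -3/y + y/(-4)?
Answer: 75907/36 ≈ 2108.5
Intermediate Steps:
P(y) = -3/y - y/4 (P(y) = -3/y + y*(-1/4) = -3/y - y/4)
E(Q, M) = 7/36 + M*Q**2/9 (E(Q, M) = ((Q*Q)*M + (-3/(-4) - 1/4*(-4)))/9 = (Q**2*M + (-3*(-1/4) + 1))/9 = (M*Q**2 + (3/4 + 1))/9 = (M*Q**2 + 7/4)/9 = (7/4 + M*Q**2)/9 = 7/36 + M*Q**2/9)
E(-17, (-4 + 1)*(-10 - 9)) + 278 = (7/36 + (1/9)*((-4 + 1)*(-10 - 9))*(-17)**2) + 278 = (7/36 + (1/9)*(-3*(-19))*289) + 278 = (7/36 + (1/9)*57*289) + 278 = (7/36 + 5491/3) + 278 = 65899/36 + 278 = 75907/36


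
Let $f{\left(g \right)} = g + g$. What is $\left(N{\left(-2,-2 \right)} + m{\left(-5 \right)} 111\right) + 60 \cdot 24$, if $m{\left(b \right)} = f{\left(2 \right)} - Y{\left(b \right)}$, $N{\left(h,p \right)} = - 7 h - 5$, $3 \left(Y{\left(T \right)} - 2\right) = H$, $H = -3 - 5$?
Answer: $1967$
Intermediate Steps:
$H = -8$ ($H = -3 - 5 = -8$)
$Y{\left(T \right)} = - \frac{2}{3}$ ($Y{\left(T \right)} = 2 + \frac{1}{3} \left(-8\right) = 2 - \frac{8}{3} = - \frac{2}{3}$)
$f{\left(g \right)} = 2 g$
$N{\left(h,p \right)} = -5 - 7 h$
$m{\left(b \right)} = \frac{14}{3}$ ($m{\left(b \right)} = 2 \cdot 2 - - \frac{2}{3} = 4 + \frac{2}{3} = \frac{14}{3}$)
$\left(N{\left(-2,-2 \right)} + m{\left(-5 \right)} 111\right) + 60 \cdot 24 = \left(\left(-5 - -14\right) + \frac{14}{3} \cdot 111\right) + 60 \cdot 24 = \left(\left(-5 + 14\right) + 518\right) + 1440 = \left(9 + 518\right) + 1440 = 527 + 1440 = 1967$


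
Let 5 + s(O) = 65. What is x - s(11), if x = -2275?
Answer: -2335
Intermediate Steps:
s(O) = 60 (s(O) = -5 + 65 = 60)
x - s(11) = -2275 - 1*60 = -2275 - 60 = -2335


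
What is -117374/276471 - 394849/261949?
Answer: -139910299805/72421301979 ≈ -1.9319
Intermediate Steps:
-117374/276471 - 394849/261949 = -139910299805/72421301979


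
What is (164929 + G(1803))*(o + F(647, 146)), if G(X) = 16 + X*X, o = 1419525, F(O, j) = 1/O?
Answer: 3137140086777704/647 ≈ 4.8487e+12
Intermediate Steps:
G(X) = 16 + X**2
(164929 + G(1803))*(o + F(647, 146)) = (164929 + (16 + 1803**2))*(1419525 + 1/647) = (164929 + (16 + 3250809))*(1419525 + 1/647) = (164929 + 3250825)*(918432676/647) = 3415754*(918432676/647) = 3137140086777704/647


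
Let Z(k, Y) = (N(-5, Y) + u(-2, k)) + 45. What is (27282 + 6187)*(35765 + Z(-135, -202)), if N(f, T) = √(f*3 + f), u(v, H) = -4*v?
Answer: 1198792642 + 66938*I*√5 ≈ 1.1988e+9 + 1.4968e+5*I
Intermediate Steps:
N(f, T) = 2*√f (N(f, T) = √(3*f + f) = √(4*f) = 2*√f)
Z(k, Y) = 53 + 2*I*√5 (Z(k, Y) = (2*√(-5) - 4*(-2)) + 45 = (2*(I*√5) + 8) + 45 = (2*I*√5 + 8) + 45 = (8 + 2*I*√5) + 45 = 53 + 2*I*√5)
(27282 + 6187)*(35765 + Z(-135, -202)) = (27282 + 6187)*(35765 + (53 + 2*I*√5)) = 33469*(35818 + 2*I*√5) = 1198792642 + 66938*I*√5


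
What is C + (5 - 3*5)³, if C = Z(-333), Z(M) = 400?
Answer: -600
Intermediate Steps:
C = 400
C + (5 - 3*5)³ = 400 + (5 - 3*5)³ = 400 + (5 - 15)³ = 400 + (-10)³ = 400 - 1000 = -600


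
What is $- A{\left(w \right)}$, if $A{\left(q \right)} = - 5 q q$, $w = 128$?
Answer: $81920$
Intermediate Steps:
$A{\left(q \right)} = - 5 q^{2}$
$- A{\left(w \right)} = - \left(-5\right) 128^{2} = - \left(-5\right) 16384 = \left(-1\right) \left(-81920\right) = 81920$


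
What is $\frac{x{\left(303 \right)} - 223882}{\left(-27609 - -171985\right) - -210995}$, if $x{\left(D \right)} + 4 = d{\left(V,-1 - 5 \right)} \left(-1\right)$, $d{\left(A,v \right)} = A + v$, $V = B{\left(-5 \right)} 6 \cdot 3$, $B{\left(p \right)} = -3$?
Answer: $- \frac{223826}{355371} \approx -0.62984$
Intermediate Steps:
$V = -54$ ($V = \left(-3\right) 6 \cdot 3 = \left(-18\right) 3 = -54$)
$x{\left(D \right)} = 56$ ($x{\left(D \right)} = -4 + \left(-54 - 6\right) \left(-1\right) = -4 - -60 = -4 + 60 = 56$)
$\frac{x{\left(303 \right)} - 223882}{\left(-27609 - -171985\right) - -210995} = \frac{56 - 223882}{\left(-27609 - -171985\right) - -210995} = - \frac{223826}{\left(-27609 + 171985\right) + 210995} = - \frac{223826}{144376 + 210995} = - \frac{223826}{355371}$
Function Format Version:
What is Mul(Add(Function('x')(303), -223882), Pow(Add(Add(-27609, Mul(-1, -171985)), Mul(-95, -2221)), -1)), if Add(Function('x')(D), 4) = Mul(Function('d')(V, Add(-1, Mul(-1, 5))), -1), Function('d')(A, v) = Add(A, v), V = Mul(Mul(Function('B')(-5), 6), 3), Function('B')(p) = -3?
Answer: Rational(-223826, 355371) ≈ -0.62984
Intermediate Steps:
V = -54 (V = Mul(Mul(-3, 6), 3) = Mul(-18, 3) = -54)
Function('x')(D) = 56 (Function('x')(D) = Add(-4, Mul(Add(-54, Add(-1, Mul(-1, 5))), -1)) = Add(-4, Mul(Add(-54, Add(-1, -5)), -1)) = Add(-4, Mul(Add(-54, -6), -1)) = Add(-4, Mul(-60, -1)) = Add(-4, 60) = 56)
Mul(Add(Function('x')(303), -223882), Pow(Add(Add(-27609, Mul(-1, -171985)), Mul(-95, -2221)), -1)) = Mul(Add(56, -223882), Pow(Add(Add(-27609, Mul(-1, -171985)), Mul(-95, -2221)), -1)) = Mul(-223826, Pow(Add(Add(-27609, 171985), 210995), -1)) = Mul(-223826, Pow(Add(144376, 210995), -1)) = Mul(-223826, Pow(355371, -1)) = Mul(-223826, Rational(1, 355371)) = Rational(-223826, 355371)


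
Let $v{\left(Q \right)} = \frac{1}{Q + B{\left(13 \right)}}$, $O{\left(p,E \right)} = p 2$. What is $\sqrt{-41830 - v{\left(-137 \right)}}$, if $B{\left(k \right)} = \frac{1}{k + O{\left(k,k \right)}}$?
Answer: $\frac{i \sqrt{1193700995782}}{5342} \approx 204.52 i$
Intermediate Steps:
$O{\left(p,E \right)} = 2 p$
$B{\left(k \right)} = \frac{1}{3 k}$ ($B{\left(k \right)} = \frac{1}{k + 2 k} = \frac{1}{3 k}$)
$v{\left(Q \right)} = \frac{1}{\frac{1}{39} + Q}$ ($v{\left(Q \right)} = \frac{1}{Q + \frac{1}{3 \cdot 13}} = \frac{1}{Q + \frac{1}{3} \cdot \frac{1}{13}} = \frac{1}{Q + \frac{1}{39}} = \frac{1}{\frac{1}{39} + Q}$)
$\sqrt{-41830 - v{\left(-137 \right)}} = \sqrt{-41830 - \frac{39}{1 + 39 \left(-137\right)}} = \sqrt{-41830 - \frac{39}{1 - 5343}} = \sqrt{-41830 - \frac{39}{-5342}} = \sqrt{-41830 - 39 \left(- \frac{1}{5342}\right)} = \sqrt{-41830 - - \frac{39}{5342}} = \sqrt{-41830 + \frac{39}{5342}} = \sqrt{- \frac{223455821}{5342}} = \frac{i \sqrt{1193700995782}}{5342}$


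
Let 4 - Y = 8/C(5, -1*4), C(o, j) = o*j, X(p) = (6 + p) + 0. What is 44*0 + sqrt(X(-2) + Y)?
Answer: sqrt(210)/5 ≈ 2.8983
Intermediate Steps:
X(p) = 6 + p
C(o, j) = j*o
Y = 22/5 (Y = 4 - 8/(-1*4*5) = 4 - 8/((-4*5)) = 4 - 8/(-20) = 4 - 8*(-1)/20 = 4 - 1*(-2/5) = 4 + 2/5 = 22/5 ≈ 4.4000)
44*0 + sqrt(X(-2) + Y) = 44*0 + sqrt((6 - 2) + 22/5) = 0 + sqrt(4 + 22/5) = 0 + sqrt(42/5) = 0 + sqrt(210)/5 = sqrt(210)/5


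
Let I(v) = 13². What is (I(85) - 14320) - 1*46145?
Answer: -60296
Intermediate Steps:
I(v) = 169
(I(85) - 14320) - 1*46145 = (169 - 14320) - 1*46145 = -14151 - 46145 = -60296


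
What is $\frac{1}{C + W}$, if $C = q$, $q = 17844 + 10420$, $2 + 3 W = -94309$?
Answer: $- \frac{1}{3173} \approx -0.00031516$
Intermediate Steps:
$W = -31437$ ($W = - \frac{2}{3} + \frac{1}{3} \left(-94309\right) = - \frac{2}{3} - \frac{94309}{3} = -31437$)
$q = 28264$
$C = 28264$
$\frac{1}{C + W} = \frac{1}{28264 - 31437} = \frac{1}{-3173} = - \frac{1}{3173}$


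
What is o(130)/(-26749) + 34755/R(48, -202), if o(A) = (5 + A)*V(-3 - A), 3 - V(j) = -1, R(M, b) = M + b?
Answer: -132820665/588478 ≈ -225.70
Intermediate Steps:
V(j) = 4 (V(j) = 3 - 1*(-1) = 3 + 1 = 4)
o(A) = 20 + 4*A (o(A) = (5 + A)*4 = 20 + 4*A)
o(130)/(-26749) + 34755/R(48, -202) = (20 + 4*130)/(-26749) + 34755/(48 - 202) = (20 + 520)*(-1/26749) + 34755/(-154) = 540*(-1/26749) + 34755*(-1/154) = -540/26749 - 4965/22 = -132820665/588478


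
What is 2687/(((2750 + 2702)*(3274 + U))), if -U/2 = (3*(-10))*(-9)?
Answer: 2687/14905768 ≈ 0.00018027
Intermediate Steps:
U = -540 (U = -2*3*(-10)*(-9) = -(-60)*(-9) = -2*270 = -540)
2687/(((2750 + 2702)*(3274 + U))) = 2687/(((2750 + 2702)*(3274 - 540))) = 2687/((5452*2734)) = 2687/14905768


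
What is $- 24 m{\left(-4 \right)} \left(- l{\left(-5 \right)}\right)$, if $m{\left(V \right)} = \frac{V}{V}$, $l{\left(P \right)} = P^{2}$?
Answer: $600$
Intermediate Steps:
$m{\left(V \right)} = 1$
$- 24 m{\left(-4 \right)} \left(- l{\left(-5 \right)}\right) = \left(-24\right) 1 \left(- \left(-5\right)^{2}\right) = - 24 \left(\left(-1\right) 25\right) = \left(-24\right) \left(-25\right) = 600$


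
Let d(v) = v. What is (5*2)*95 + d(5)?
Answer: 955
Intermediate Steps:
(5*2)*95 + d(5) = (5*2)*95 + 5 = 10*95 + 5 = 950 + 5 = 955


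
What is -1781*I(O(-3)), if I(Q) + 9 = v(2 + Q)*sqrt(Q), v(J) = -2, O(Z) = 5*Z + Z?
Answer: 16029 + 10686*I*sqrt(2) ≈ 16029.0 + 15112.0*I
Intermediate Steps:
O(Z) = 6*Z
I(Q) = -9 - 2*sqrt(Q)
-1781*I(O(-3)) = -1781*(-9 - 2*3*I*sqrt(2)) = -1781*(-9 - 6*I*sqrt(2)) = 16029 + 10686*I*sqrt(2)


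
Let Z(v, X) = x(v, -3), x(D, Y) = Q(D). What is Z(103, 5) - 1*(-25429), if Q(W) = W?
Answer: 25532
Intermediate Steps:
x(D, Y) = D
Z(v, X) = v
Z(103, 5) - 1*(-25429) = 103 - 1*(-25429) = 103 + 25429 = 25532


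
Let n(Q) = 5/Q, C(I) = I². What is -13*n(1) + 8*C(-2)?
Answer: -33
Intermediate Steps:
-13*n(1) + 8*C(-2) = -65/1 + 8*(-2)² = -65 + 8*4 = -13*5 + 32 = -65 + 32 = -33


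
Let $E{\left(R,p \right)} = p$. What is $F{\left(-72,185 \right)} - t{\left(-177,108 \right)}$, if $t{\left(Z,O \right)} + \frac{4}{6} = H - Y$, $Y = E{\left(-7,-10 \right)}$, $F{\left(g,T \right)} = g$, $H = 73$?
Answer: $- \frac{463}{3} \approx -154.33$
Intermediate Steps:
$Y = -10$
$t{\left(Z,O \right)} = \frac{247}{3}$ ($t{\left(Z,O \right)} = - \frac{2}{3} + \left(73 - -10\right) = - \frac{2}{3} + \left(73 + 10\right) = - \frac{2}{3} + 83 = \frac{247}{3}$)
$F{\left(-72,185 \right)} - t{\left(-177,108 \right)} = -72 - \frac{247}{3} = - \frac{463}{3}$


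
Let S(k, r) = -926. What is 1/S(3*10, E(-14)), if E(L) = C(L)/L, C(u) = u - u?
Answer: -1/926 ≈ -0.0010799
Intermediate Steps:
C(u) = 0
E(L) = 0 (E(L) = 0/L = 0)
1/S(3*10, E(-14)) = 1/(-926) = -1/926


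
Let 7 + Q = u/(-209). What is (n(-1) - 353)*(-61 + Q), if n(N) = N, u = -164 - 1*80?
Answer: 4944672/209 ≈ 23659.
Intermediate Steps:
u = -244 (u = -164 - 80 = -244)
Q = -1219/209 (Q = -7 - 244/(-209) = -7 - 244*(-1/209) = -7 + 244/209 = -1219/209 ≈ -5.8325)
(n(-1) - 353)*(-61 + Q) = (-1 - 353)*(-61 - 1219/209) = -354*(-13968/209) = 4944672/209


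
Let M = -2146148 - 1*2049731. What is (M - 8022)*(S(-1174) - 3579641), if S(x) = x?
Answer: 15053391759315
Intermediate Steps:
M = -4195879 (M = -2146148 - 2049731 = -4195879)
(M - 8022)*(S(-1174) - 3579641) = (-4195879 - 8022)*(-1174 - 3579641) = -4203901*(-3580815) = 15053391759315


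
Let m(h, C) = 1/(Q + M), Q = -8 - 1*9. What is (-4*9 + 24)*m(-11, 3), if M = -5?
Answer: 6/11 ≈ 0.54545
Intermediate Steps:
Q = -17 (Q = -8 - 9 = -17)
m(h, C) = -1/22 (m(h, C) = 1/(-17 - 5) = 1/(-22) = -1/22)
(-4*9 + 24)*m(-11, 3) = (-4*9 + 24)*(-1/22) = (-36 + 24)*(-1/22) = -12*(-1/22) = 6/11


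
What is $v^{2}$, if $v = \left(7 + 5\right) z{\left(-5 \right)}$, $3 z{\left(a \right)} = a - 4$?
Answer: $1296$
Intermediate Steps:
$z{\left(a \right)} = - \frac{4}{3} + \frac{a}{3}$ ($z{\left(a \right)} = \frac{a - 4}{3} = \frac{-4 + a}{3} = - \frac{4}{3} + \frac{a}{3}$)
$v = -36$ ($v = \left(7 + 5\right) \left(- \frac{4}{3} + \frac{1}{3} \left(-5\right)\right) = 12 \left(- \frac{4}{3} - \frac{5}{3}\right) = 12 \left(-3\right) = -36$)
$v^{2} = \left(-36\right)^{2} = 1296$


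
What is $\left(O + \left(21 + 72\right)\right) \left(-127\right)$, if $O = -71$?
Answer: $-2794$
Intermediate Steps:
$\left(O + \left(21 + 72\right)\right) \left(-127\right) = \left(-71 + \left(21 + 72\right)\right) \left(-127\right) = \left(-71 + 93\right) \left(-127\right) = 22 \left(-127\right) = -2794$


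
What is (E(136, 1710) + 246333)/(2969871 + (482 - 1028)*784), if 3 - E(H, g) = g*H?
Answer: 4592/847269 ≈ 0.0054198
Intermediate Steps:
E(H, g) = 3 - H*g (E(H, g) = 3 - g*H = 3 - H*g)
(E(136, 1710) + 246333)/(2969871 + (482 - 1028)*784) = ((3 - 1*136*1710) + 246333)/(2969871 + (482 - 1028)*784) = ((3 - 232560) + 246333)/(2969871 - 546*784) = (-232557 + 246333)/(2969871 - 428064) = 13776/2541807 = 13776*(1/2541807) = 4592/847269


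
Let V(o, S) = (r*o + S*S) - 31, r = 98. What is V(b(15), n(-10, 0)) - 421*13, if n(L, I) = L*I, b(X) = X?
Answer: -4034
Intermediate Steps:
n(L, I) = I*L
V(o, S) = -31 + S² + 98*o (V(o, S) = (98*o + S*S) - 31 = (98*o + S²) - 31 = (S² + 98*o) - 31 = -31 + S² + 98*o)
V(b(15), n(-10, 0)) - 421*13 = (-31 + (0*(-10))² + 98*15) - 421*13 = (-31 + 0² + 1470) - 5473 = (-31 + 0 + 1470) - 5473 = 1439 - 5473 = -4034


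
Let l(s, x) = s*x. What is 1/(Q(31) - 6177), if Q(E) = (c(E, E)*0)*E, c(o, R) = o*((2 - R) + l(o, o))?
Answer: -1/6177 ≈ -0.00016189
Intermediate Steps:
c(o, R) = o*(2 + o² - R) (c(o, R) = o*((2 - R) + o*o) = o*((2 - R) + o²) = o*(2 + o² - R))
Q(E) = 0 (Q(E) = ((E*(2 + E² - E))*0)*E = 0*E = 0)
1/(Q(31) - 6177) = 1/(0 - 6177) = 1/(-6177) = -1/6177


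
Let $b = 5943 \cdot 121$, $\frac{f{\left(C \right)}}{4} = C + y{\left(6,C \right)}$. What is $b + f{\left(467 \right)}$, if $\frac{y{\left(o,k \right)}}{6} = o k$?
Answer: $788219$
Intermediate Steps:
$y{\left(o,k \right)} = 6 k o$ ($y{\left(o,k \right)} = 6 o k = 6 k o$)
$f{\left(C \right)} = 148 C$ ($f{\left(C \right)} = 4 \left(C + 6 C 6\right) = 4 \left(C + 36 C\right) = 4 \cdot 37 C = 148 C$)
$b = 719103$
$b + f{\left(467 \right)} = 719103 + 148 \cdot 467 = 719103 + 69116 = 788219$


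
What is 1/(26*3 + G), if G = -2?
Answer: 1/76 ≈ 0.013158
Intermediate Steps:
1/(26*3 + G) = 1/(26*3 - 2) = 1/(78 - 2) = 1/76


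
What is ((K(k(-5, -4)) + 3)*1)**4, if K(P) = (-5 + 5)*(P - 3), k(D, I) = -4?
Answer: 81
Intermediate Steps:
K(P) = 0 (K(P) = 0*(-3 + P) = 0)
((K(k(-5, -4)) + 3)*1)**4 = ((0 + 3)*1)**4 = (3*1)**4 = 3**4 = 81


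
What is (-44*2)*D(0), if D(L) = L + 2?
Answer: -176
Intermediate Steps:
D(L) = 2 + L
(-44*2)*D(0) = (-44*2)*(2 + 0) = -88*2 = -176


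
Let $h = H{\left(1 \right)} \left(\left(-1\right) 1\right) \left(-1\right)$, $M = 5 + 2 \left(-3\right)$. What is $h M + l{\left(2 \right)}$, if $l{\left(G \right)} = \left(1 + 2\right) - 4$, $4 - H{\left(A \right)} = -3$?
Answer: $-8$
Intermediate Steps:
$H{\left(A \right)} = 7$ ($H{\left(A \right)} = 4 - -3 = 4 + 3 = 7$)
$l{\left(G \right)} = -1$ ($l{\left(G \right)} = 3 - 4 = -1$)
$M = -1$ ($M = 5 - 6 = -1$)
$h = 7$ ($h = 7 \left(\left(-1\right) 1\right) \left(-1\right) = 7 \left(-1\right) \left(-1\right) = \left(-7\right) \left(-1\right) = 7$)
$h M + l{\left(2 \right)} = 7 \left(-1\right) - 1 = -7 - 1 = -8$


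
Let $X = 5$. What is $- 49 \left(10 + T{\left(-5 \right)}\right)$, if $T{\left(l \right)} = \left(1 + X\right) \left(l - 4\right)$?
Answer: $2156$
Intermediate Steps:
$T{\left(l \right)} = -24 + 6 l$ ($T{\left(l \right)} = \left(1 + 5\right) \left(l - 4\right) = 6 \left(-4 + l\right) = -24 + 6 l$)
$- 49 \left(10 + T{\left(-5 \right)}\right) = - 49 \left(10 + \left(-24 + 6 \left(-5\right)\right)\right) = - 49 \left(10 - 54\right) = \left(-49\right) \left(-44\right) = 2156$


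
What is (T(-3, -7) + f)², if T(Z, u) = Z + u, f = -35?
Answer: 2025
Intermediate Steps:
(T(-3, -7) + f)² = ((-3 - 7) - 35)² = (-10 - 35)² = (-45)² = 2025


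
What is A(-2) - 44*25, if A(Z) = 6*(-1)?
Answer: -1106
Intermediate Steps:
A(Z) = -6
A(-2) - 44*25 = -6 - 44*25 = -6 - 1100 = -1106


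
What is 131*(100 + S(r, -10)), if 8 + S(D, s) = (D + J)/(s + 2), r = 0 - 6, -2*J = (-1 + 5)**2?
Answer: 49125/4 ≈ 12281.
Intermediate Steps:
J = -8 (J = -(-1 + 5)**2/2 = -1/2*4**2 = -1/2*16 = -8)
r = -6
S(D, s) = -8 + (-8 + D)/(2 + s) (S(D, s) = -8 + (D - 8)/(s + 2) = -8 + (-8 + D)/(2 + s))
131*(100 + S(r, -10)) = 131*(100 + (-24 - 6 - 8*(-10))/(2 - 10)) = 131*(100 + (-24 - 6 + 80)/(-8)) = 131*(100 - 1/8*50) = 131*(100 - 25/4) = 131*(375/4) = 49125/4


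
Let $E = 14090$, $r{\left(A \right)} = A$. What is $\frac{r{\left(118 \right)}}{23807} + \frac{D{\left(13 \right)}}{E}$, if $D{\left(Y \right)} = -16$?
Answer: $\frac{640854}{167720315} \approx 0.003821$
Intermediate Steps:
$\frac{r{\left(118 \right)}}{23807} + \frac{D{\left(13 \right)}}{E} = \frac{118}{23807} - \frac{16}{14090} = 118 \cdot \frac{1}{23807} - \frac{8}{7045} = \frac{118}{23807} - \frac{8}{7045} = \frac{640854}{167720315}$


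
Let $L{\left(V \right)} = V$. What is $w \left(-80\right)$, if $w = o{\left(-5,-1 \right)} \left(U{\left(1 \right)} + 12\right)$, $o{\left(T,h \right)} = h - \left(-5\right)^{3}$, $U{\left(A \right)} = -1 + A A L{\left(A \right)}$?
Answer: $-119040$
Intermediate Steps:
$U{\left(A \right)} = -1 + A^{3}$ ($U{\left(A \right)} = -1 + A A A = -1 + A^{2} A = -1 + A^{3}$)
$o{\left(T,h \right)} = 125 + h$ ($o{\left(T,h \right)} = h - -125 = h + 125 = 125 + h$)
$w = 1488$ ($w = \left(125 - 1\right) \left(\left(-1 + 1^{3}\right) + 12\right) = 124 \left(\left(-1 + 1\right) + 12\right) = 124 \left(0 + 12\right) = 124 \cdot 12 = 1488$)
$w \left(-80\right) = 1488 \left(-80\right) = -119040$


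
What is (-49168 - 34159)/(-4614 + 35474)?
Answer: -83327/30860 ≈ -2.7002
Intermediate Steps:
(-49168 - 34159)/(-4614 + 35474) = -83327/30860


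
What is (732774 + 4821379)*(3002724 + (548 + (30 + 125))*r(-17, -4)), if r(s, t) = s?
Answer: 16611210830269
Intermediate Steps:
(732774 + 4821379)*(3002724 + (548 + (30 + 125))*r(-17, -4)) = (732774 + 4821379)*(3002724 + (548 + (30 + 125))*(-17)) = 5554153*(3002724 + (548 + 155)*(-17)) = 5554153*(3002724 + 703*(-17)) = 5554153*(3002724 - 11951) = 5554153*2990773 = 16611210830269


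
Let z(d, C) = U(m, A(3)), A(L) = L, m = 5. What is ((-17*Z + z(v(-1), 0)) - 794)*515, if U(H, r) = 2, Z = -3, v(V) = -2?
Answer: -381615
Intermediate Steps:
z(d, C) = 2
((-17*Z + z(v(-1), 0)) - 794)*515 = ((-17*(-3) + 2) - 794)*515 = ((51 + 2) - 794)*515 = (53 - 794)*515 = -741*515 = -381615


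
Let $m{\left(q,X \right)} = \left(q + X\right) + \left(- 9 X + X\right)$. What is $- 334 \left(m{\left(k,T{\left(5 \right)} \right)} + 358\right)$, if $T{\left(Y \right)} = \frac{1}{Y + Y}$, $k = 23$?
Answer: $- \frac{635101}{5} \approx -1.2702 \cdot 10^{5}$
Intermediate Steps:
$T{\left(Y \right)} = \frac{1}{2 Y}$
$m{\left(q,X \right)} = q - 7 X$ ($m{\left(q,X \right)} = \left(X + q\right) - 8 X = q - 7 X$)
$- 334 \left(m{\left(k,T{\left(5 \right)} \right)} + 358\right) = - 334 \left(\left(23 - 7 \frac{1}{2 \cdot 5}\right) + 358\right) = - 334 \left(\left(23 - 7 \cdot \frac{1}{2} \cdot \frac{1}{5}\right) + 358\right) = - 334 \left(\left(23 - \frac{7}{10}\right) + 358\right) = - 334 \left(\frac{223}{10} + 358\right) = \left(-334\right) \frac{3803}{10} = - \frac{635101}{5}$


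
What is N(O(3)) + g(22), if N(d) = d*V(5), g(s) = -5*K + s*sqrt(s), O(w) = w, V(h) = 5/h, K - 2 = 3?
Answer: -22 + 22*sqrt(22) ≈ 81.189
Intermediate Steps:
K = 5 (K = 2 + 3 = 5)
g(s) = -25 + s**(3/2) (g(s) = -5*5 + s*sqrt(s) = -25 + s**(3/2))
N(d) = d (N(d) = d*(5/5) = d*(5*(1/5)) = d*1 = d)
N(O(3)) + g(22) = 3 + (-25 + 22**(3/2)) = 3 + (-25 + 22*sqrt(22)) = -22 + 22*sqrt(22)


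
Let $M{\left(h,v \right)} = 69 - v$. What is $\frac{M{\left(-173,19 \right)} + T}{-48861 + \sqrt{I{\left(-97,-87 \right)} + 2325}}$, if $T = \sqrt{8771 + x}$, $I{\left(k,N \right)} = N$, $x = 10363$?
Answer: $- \frac{814350}{795798361} - \frac{48861 \sqrt{2126}}{795798361} - \frac{50 \sqrt{2238}}{2387395083} - \frac{2 \sqrt{1189497}}{795798361} \approx -0.0038581$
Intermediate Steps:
$T = 3 \sqrt{2126}$ ($T = \sqrt{8771 + 10363} = \sqrt{19134} = 3 \sqrt{2126} \approx 138.33$)
$\frac{M{\left(-173,19 \right)} + T}{-48861 + \sqrt{I{\left(-97,-87 \right)} + 2325}} = \frac{\left(69 - 19\right) + 3 \sqrt{2126}}{-48861 + \sqrt{-87 + 2325}} = \frac{\left(69 - 19\right) + 3 \sqrt{2126}}{-48861 + \sqrt{2238}} = \frac{50 + 3 \sqrt{2126}}{-48861 + \sqrt{2238}}$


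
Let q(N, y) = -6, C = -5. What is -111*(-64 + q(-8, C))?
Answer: 7770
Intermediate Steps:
-111*(-64 + q(-8, C)) = -111*(-64 - 6) = -111*(-70) = 7770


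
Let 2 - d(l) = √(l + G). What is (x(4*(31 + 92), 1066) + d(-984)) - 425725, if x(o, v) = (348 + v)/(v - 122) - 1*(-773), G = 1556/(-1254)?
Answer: -200575693/472 - I*√387326742/627 ≈ -4.2495e+5 - 31.389*I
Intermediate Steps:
G = -778/627 (G = 1556*(-1/1254) = -778/627 ≈ -1.2408)
d(l) = 2 - √(-778/627 + l) (d(l) = 2 - √(l - 778/627) = 2 - √(-778/627 + l))
x(o, v) = 773 + (348 + v)/(-122 + v) (x(o, v) = (348 + v)/(-122 + v) + 773 = 773 + (348 + v)/(-122 + v))
(x(4*(31 + 92), 1066) + d(-984)) - 425725 = (2*(-46979 + 387*1066)/(-122 + 1066) + (2 - √(-487806 + 393129*(-984))/627)) - 425725 = (2*(-46979 + 412542)/944 + (2 - √(-487806 - 386838936)/627)) - 425725 = (2*(1/944)*365563 + (2 - I*√387326742/627)) - 425725 = (365563/472 + (2 - I*√387326742/627)) - 425725 = (366507/472 - I*√387326742/627) - 425725 = -200575693/472 - I*√387326742/627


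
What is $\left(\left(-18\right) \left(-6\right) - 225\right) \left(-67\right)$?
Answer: $7839$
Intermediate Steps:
$\left(\left(-18\right) \left(-6\right) - 225\right) \left(-67\right) = \left(108 - 225\right) \left(-67\right) = \left(-117\right) \left(-67\right) = 7839$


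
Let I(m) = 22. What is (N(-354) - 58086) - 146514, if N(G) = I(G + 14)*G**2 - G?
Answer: 2552706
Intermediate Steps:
N(G) = -G + 22*G**2 (N(G) = 22*G**2 - G = -G + 22*G**2)
(N(-354) - 58086) - 146514 = (-354*(-1 + 22*(-354)) - 58086) - 146514 = (-354*(-1 - 7788) - 58086) - 146514 = (-354*(-7789) - 58086) - 146514 = (2757306 - 58086) - 146514 = 2699220 - 146514 = 2552706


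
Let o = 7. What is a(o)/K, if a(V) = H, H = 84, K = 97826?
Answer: 42/48913 ≈ 0.00085867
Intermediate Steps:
a(V) = 84
a(o)/K = 84/97826 = 84*(1/97826) = 42/48913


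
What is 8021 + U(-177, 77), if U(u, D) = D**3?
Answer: 464554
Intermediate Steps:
8021 + U(-177, 77) = 8021 + 77**3 = 8021 + 456533 = 464554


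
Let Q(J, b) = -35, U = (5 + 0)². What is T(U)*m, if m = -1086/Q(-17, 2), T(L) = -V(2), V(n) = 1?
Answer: -1086/35 ≈ -31.029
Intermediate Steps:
U = 25 (U = 5² = 25)
T(L) = -1 (T(L) = -1*1 = -1)
m = 1086/35 (m = -1086/(-35) = -1086*(-1/35) = 1086/35 ≈ 31.029)
T(U)*m = -1*1086/35 = -1086/35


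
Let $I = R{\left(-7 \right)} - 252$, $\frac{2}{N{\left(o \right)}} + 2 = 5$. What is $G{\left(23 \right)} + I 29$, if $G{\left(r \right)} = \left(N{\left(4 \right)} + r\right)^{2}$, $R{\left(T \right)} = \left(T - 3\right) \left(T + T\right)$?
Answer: $- \frac{24191}{9} \approx -2687.9$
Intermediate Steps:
$R{\left(T \right)} = 2 T \left(-3 + T\right)$ ($R{\left(T \right)} = \left(-3 + T\right) 2 T = 2 T \left(-3 + T\right)$)
$N{\left(o \right)} = \frac{2}{3}$ ($N{\left(o \right)} = \frac{2}{-2 + 5} = \frac{2}{3}$)
$I = -112$ ($I = 2 \left(-7\right) \left(-3 - 7\right) - 252 = 2 \left(-7\right) \left(-10\right) - 252 = 140 - 252 = -112$)
$G{\left(r \right)} = \left(\frac{2}{3} + r\right)^{2}$
$G{\left(23 \right)} + I 29 = \frac{\left(2 + 3 \cdot 23\right)^{2}}{9} - 3248 = \frac{\left(2 + 69\right)^{2}}{9} - 3248 = \frac{71^{2}}{9} - 3248 = \frac{1}{9} \cdot 5041 - 3248 = \frac{5041}{9} - 3248 = - \frac{24191}{9}$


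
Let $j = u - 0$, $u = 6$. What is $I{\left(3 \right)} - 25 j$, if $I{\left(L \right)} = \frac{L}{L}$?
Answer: $-149$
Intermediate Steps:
$j = 6$ ($j = 6 - 0 = 6 + 0 = 6$)
$I{\left(L \right)} = 1$
$I{\left(3 \right)} - 25 j = 1 - 150 = -149$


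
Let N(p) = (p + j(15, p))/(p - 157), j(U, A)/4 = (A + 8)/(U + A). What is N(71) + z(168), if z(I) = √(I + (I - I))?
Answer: -3211/3698 + 2*√42 ≈ 12.093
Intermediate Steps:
j(U, A) = 4*(8 + A)/(A + U) (j(U, A) = 4*((A + 8)/(U + A)) = 4*((8 + A)/(A + U)) = 4*(8 + A)/(A + U))
N(p) = (p + 4*(8 + p)/(15 + p))/(-157 + p) (N(p) = (p + 4*(8 + p)/(p + 15))/(p - 157) = (p + 4*(8 + p)/(15 + p))/(-157 + p))
z(I) = √I (z(I) = √(I + 0) = √I)
N(71) + z(168) = (32 + 4*71 + 71*(15 + 71))/((-157 + 71)*(15 + 71)) + √168 = (32 + 284 + 71*86)/(-86*86) + 2*√42 = -1/86*1/86*(32 + 284 + 6106) + 2*√42 = -1/86*1/86*6422 + 2*√42 = -3211/3698 + 2*√42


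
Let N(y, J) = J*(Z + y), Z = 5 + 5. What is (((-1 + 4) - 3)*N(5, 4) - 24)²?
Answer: 576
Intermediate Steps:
Z = 10
N(y, J) = J*(10 + y)
(((-1 + 4) - 3)*N(5, 4) - 24)² = (((-1 + 4) - 3)*(4*(10 + 5)) - 24)² = ((3 - 3)*(4*15) - 24)² = (0*60 - 24)² = (0 - 24)² = (-24)² = 576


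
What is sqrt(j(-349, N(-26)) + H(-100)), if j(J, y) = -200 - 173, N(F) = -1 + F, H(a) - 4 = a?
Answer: I*sqrt(469) ≈ 21.656*I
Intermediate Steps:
H(a) = 4 + a
j(J, y) = -373
sqrt(j(-349, N(-26)) + H(-100)) = sqrt(-373 + (4 - 100)) = sqrt(-373 - 96) = sqrt(-469) = I*sqrt(469)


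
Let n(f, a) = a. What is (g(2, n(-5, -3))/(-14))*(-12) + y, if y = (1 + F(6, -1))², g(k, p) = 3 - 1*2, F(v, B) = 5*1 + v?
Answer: 1014/7 ≈ 144.86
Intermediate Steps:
F(v, B) = 5 + v
g(k, p) = 1 (g(k, p) = 3 - 2 = 1)
y = 144 (y = (1 + (5 + 6))² = (1 + 11)² = 12² = 144)
(g(2, n(-5, -3))/(-14))*(-12) + y = (1/(-14))*(-12) + 144 = (1*(-1/14))*(-12) + 144 = -1/14*(-12) + 144 = 6/7 + 144 = 1014/7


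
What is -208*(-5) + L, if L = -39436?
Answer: -38396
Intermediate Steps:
-208*(-5) + L = -208*(-5) - 39436 = 1040 - 39436 = -38396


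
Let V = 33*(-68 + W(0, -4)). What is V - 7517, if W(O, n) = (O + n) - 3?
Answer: -9992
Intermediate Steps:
W(O, n) = -3 + O + n
V = -2475 (V = 33*(-68 + (-3 + 0 - 4)) = 33*(-68 - 7) = 33*(-75) = -2475)
V - 7517 = -2475 - 7517 = -9992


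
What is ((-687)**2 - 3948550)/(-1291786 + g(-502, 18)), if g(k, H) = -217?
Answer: 3476581/1292003 ≈ 2.6908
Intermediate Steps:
((-687)**2 - 3948550)/(-1291786 + g(-502, 18)) = ((-687)**2 - 3948550)/(-1291786 - 217) = (471969 - 3948550)/(-1292003) = -3476581*(-1/1292003) = 3476581/1292003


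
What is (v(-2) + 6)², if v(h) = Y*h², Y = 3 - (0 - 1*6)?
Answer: 1764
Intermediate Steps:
Y = 9 (Y = 3 - (0 - 6) = 3 - 1*(-6) = 3 + 6 = 9)
v(h) = 9*h²
(v(-2) + 6)² = (9*(-2)² + 6)² = (9*4 + 6)² = (36 + 6)² = 42² = 1764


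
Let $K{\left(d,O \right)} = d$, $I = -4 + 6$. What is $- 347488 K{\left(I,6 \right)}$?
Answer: $-694976$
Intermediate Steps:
$I = 2$
$- 347488 K{\left(I,6 \right)} = \left(-347488\right) 2 = -694976$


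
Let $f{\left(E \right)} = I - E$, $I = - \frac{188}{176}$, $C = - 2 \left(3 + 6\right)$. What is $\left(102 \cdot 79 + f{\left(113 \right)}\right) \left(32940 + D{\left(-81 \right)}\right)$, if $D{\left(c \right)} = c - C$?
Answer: $\frac{11491596441}{44} \approx 2.6117 \cdot 10^{8}$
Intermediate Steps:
$C = -18$ ($C = \left(-2\right) 9 = -18$)
$I = - \frac{47}{44}$ ($I = \left(-188\right) \frac{1}{176} = - \frac{47}{44} \approx -1.0682$)
$f{\left(E \right)} = - \frac{47}{44} - E$
$D{\left(c \right)} = 18 + c$ ($D{\left(c \right)} = c - -18 = c + 18 = 18 + c$)
$\left(102 \cdot 79 + f{\left(113 \right)}\right) \left(32940 + D{\left(-81 \right)}\right) = \left(102 \cdot 79 - \frac{5019}{44}\right) \left(32940 + \left(18 - 81\right)\right) = \left(8058 - \frac{5019}{44}\right) \left(32940 - 63\right) = \left(8058 - \frac{5019}{44}\right) 32877 = \frac{349533}{44} \cdot 32877 = \frac{11491596441}{44}$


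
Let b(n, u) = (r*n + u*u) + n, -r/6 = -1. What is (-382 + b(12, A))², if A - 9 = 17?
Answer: 142884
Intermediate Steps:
r = 6 (r = -6*(-1) = 6)
A = 26 (A = 9 + 17 = 26)
b(n, u) = u² + 7*n (b(n, u) = (6*n + u*u) + n = (6*n + u²) + n = (u² + 6*n) + n = u² + 7*n)
(-382 + b(12, A))² = (-382 + (26² + 7*12))² = (-382 + (676 + 84))² = (-382 + 760)² = 378² = 142884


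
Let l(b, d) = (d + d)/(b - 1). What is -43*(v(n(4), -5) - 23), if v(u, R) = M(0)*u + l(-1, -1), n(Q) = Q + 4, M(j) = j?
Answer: 946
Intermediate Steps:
l(b, d) = 2*d/(-1 + b) (l(b, d) = (2*d)/(-1 + b) = 2*d/(-1 + b))
n(Q) = 4 + Q
v(u, R) = 1 (v(u, R) = 0*u + 2*(-1)/(-1 - 1) = 0 + 2*(-1)/(-2) = 0 + 2*(-1)*(-½) = 0 + 1 = 1)
-43*(v(n(4), -5) - 23) = -43*(1 - 23) = -43*(-22) = 946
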